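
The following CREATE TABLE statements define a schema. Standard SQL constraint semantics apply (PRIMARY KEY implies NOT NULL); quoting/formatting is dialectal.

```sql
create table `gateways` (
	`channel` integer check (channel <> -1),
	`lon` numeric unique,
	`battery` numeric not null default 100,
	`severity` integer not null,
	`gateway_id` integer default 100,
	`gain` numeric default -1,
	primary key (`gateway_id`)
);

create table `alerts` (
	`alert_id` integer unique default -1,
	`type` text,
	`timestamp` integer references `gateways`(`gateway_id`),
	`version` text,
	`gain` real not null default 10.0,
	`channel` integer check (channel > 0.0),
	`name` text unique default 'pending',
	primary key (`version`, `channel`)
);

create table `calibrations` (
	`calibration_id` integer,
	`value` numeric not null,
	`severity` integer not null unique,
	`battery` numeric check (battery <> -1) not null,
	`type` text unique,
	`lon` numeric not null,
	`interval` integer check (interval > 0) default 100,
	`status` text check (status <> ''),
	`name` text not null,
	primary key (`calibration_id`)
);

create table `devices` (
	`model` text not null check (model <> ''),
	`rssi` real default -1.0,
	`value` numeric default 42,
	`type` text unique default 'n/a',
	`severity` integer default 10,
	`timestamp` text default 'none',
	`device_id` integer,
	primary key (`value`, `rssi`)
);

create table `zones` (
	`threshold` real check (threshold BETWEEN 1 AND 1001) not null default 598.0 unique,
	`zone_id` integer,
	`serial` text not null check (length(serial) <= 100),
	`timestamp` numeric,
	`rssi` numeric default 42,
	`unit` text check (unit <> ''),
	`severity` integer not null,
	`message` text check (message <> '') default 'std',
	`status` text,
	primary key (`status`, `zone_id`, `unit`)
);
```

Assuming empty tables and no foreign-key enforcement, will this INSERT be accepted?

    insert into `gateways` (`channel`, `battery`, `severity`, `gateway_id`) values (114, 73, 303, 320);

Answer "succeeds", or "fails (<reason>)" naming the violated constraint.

NOT NULL columns: battery is supplied; gateway_id is supplied; severity is supplied.
CHECK constraints: 114 satisfies (channel <> -1).
No constraint is violated.

succeeds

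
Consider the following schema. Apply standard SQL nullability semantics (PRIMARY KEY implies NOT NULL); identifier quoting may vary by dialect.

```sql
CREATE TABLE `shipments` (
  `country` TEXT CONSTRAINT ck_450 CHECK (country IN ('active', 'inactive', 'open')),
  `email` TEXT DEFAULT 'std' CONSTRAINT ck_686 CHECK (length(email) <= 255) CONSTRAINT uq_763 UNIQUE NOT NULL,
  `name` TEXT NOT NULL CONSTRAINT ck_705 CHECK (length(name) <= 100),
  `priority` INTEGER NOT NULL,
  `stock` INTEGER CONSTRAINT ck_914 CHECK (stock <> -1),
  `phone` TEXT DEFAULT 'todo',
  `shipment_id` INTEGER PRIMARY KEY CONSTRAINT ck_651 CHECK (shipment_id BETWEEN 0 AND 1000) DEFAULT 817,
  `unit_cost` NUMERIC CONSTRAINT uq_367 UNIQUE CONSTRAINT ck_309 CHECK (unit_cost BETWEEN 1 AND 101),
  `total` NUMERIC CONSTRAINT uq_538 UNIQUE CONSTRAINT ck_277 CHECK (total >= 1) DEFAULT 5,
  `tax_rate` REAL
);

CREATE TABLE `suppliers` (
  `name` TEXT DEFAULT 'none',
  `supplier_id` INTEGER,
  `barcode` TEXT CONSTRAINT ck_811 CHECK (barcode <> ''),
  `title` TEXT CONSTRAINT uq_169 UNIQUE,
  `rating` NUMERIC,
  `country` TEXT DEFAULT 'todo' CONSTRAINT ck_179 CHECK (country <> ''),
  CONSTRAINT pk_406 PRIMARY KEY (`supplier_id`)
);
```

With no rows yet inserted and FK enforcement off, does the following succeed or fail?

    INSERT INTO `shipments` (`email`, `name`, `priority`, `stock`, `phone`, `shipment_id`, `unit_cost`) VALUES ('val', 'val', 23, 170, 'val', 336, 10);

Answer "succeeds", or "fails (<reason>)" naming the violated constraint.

succeeds

NOT NULL columns: email is supplied; name is supplied; priority is supplied; shipment_id is supplied.
CHECK constraints: 'val' satisfies (length(email) <= 255); 'val' satisfies (length(name) <= 100); 170 satisfies (stock <> -1); 336 satisfies (shipment_id BETWEEN 0 AND 1000); 10 satisfies (unit_cost BETWEEN 1 AND 101).
No constraint is violated.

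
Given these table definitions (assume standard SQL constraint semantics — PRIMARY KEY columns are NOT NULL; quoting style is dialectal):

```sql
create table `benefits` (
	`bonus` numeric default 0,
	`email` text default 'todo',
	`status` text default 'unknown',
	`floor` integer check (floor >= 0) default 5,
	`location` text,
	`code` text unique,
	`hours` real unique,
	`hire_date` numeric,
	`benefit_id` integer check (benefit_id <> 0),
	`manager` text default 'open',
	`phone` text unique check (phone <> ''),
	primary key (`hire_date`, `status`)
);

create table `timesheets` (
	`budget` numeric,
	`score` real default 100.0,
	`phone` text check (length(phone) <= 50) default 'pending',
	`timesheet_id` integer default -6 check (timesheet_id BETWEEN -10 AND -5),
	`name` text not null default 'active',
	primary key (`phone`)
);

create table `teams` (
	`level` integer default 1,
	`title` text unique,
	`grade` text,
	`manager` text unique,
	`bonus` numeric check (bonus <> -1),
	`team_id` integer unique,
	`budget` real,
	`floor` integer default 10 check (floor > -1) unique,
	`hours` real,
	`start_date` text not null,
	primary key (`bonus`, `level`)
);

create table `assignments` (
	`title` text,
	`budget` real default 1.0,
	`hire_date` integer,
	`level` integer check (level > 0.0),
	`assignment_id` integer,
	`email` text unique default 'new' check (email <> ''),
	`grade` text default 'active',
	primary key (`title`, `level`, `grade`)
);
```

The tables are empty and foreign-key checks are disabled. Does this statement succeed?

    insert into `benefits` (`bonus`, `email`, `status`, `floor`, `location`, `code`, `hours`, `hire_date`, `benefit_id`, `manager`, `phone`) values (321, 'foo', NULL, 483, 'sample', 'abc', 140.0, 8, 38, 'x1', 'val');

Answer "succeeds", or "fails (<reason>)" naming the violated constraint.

status is explicitly set to NULL, but status is part of the PRIMARY KEY (implied NOT NULL).

fails (NOT NULL on status)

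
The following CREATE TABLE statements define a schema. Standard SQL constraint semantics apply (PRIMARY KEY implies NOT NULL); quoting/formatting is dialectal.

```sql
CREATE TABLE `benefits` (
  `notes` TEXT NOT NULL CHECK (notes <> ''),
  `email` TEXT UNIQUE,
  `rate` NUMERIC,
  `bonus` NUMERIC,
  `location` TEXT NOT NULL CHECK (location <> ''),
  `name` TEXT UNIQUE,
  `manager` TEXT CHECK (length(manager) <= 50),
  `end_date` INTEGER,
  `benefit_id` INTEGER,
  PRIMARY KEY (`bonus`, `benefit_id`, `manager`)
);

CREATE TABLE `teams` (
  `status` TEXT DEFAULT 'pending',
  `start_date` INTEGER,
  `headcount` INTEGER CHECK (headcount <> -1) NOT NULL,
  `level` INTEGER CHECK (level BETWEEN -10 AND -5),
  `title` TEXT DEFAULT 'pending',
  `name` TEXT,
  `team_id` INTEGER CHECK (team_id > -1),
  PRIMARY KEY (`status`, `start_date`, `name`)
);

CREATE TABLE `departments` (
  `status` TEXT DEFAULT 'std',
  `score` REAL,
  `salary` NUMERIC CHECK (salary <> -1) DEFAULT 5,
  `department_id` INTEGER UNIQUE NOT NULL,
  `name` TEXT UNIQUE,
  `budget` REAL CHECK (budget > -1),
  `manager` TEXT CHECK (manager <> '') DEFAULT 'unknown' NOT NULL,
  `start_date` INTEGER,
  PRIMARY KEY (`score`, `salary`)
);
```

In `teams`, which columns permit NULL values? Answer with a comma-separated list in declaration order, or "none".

- status: part of the PRIMARY KEY, which implies NOT NULL → not nullable.
- start_date: part of the PRIMARY KEY, which implies NOT NULL → not nullable.
- headcount: declared NOT NULL → not nullable.
- level: CHECK does not forbid NULL (a CHECK constraint passes when its expression is NULL) → nullable.
- title: DEFAULT only fills an omitted column; an explicit NULL is still allowed → nullable.
- name: part of the PRIMARY KEY, which implies NOT NULL → not nullable.
- team_id: CHECK does not forbid NULL (a CHECK constraint passes when its expression is NULL) → nullable.

level, title, team_id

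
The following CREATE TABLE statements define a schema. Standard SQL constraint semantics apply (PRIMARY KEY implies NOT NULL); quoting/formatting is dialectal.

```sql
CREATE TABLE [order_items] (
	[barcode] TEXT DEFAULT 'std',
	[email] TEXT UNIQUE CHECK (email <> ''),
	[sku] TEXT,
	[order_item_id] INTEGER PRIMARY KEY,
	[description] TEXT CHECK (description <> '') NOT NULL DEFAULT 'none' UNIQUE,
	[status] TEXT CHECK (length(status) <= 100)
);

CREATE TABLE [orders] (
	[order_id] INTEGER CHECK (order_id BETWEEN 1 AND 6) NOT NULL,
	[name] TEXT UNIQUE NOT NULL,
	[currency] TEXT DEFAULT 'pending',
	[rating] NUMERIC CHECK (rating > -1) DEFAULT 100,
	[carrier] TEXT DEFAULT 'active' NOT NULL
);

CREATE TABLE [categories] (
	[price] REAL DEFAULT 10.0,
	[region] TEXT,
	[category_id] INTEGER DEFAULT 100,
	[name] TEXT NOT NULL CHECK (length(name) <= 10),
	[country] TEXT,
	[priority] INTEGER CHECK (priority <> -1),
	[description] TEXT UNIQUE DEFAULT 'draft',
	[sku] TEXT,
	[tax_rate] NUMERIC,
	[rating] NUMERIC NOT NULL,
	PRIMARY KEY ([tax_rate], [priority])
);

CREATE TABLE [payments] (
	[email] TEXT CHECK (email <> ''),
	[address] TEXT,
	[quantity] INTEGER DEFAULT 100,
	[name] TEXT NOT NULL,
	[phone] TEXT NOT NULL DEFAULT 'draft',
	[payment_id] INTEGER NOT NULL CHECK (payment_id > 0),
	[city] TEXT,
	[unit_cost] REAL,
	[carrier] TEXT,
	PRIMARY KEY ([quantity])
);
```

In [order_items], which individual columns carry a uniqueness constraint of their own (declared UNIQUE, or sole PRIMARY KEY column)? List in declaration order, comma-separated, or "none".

- barcode: no UNIQUE or single-column PK constraint.
- email: declared UNIQUE → unique.
- sku: no UNIQUE or single-column PK constraint.
- order_item_id: single-column PRIMARY KEY → unique.
- description: declared UNIQUE → unique.
- status: no UNIQUE or single-column PK constraint.

email, order_item_id, description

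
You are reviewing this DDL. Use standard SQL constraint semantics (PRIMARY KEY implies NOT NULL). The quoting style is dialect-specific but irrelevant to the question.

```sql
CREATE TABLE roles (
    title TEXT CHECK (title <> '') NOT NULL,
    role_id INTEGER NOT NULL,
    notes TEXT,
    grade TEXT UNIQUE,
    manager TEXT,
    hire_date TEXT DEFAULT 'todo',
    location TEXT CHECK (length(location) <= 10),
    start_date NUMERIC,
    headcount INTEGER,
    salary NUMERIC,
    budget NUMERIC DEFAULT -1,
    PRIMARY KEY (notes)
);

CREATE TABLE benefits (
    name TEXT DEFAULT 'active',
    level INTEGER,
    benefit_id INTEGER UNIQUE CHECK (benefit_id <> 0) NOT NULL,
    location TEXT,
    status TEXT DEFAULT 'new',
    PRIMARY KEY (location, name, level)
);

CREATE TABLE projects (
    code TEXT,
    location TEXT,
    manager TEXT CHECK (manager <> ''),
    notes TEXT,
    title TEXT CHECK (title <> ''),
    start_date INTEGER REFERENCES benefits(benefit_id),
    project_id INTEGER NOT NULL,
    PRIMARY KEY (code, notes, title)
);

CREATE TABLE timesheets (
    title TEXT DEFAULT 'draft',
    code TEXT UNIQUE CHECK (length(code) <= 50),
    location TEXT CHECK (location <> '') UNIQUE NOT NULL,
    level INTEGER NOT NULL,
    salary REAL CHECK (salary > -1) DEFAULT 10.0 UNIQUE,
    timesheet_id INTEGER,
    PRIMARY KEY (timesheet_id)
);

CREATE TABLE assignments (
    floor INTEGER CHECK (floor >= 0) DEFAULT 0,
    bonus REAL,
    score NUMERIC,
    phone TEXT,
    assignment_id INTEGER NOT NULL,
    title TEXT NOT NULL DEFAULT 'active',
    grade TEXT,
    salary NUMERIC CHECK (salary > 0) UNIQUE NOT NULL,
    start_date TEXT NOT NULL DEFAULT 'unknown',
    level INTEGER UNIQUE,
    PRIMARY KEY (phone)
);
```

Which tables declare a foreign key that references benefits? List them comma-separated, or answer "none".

projects

- projects.start_date references benefits(benefit_id).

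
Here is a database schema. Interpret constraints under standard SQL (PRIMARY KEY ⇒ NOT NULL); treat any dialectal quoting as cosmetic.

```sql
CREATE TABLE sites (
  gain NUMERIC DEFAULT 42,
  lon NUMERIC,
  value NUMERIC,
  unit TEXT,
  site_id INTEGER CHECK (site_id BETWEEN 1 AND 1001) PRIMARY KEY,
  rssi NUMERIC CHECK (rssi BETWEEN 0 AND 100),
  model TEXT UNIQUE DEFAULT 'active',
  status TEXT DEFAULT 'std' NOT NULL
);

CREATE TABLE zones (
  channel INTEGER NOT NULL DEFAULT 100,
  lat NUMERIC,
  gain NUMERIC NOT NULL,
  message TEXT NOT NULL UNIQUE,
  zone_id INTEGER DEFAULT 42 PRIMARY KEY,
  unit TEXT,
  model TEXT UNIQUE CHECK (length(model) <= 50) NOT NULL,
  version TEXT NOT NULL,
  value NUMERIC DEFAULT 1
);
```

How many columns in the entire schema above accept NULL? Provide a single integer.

9

sites: 6 nullable (gain, lon, value, unit, rssi, model — PK (site_id) and explicit NOT NULL columns excluded).
zones: 3 nullable (lat, unit, value — PK (zone_id) and explicit NOT NULL columns excluded).
Total: 6 + 3 = 9.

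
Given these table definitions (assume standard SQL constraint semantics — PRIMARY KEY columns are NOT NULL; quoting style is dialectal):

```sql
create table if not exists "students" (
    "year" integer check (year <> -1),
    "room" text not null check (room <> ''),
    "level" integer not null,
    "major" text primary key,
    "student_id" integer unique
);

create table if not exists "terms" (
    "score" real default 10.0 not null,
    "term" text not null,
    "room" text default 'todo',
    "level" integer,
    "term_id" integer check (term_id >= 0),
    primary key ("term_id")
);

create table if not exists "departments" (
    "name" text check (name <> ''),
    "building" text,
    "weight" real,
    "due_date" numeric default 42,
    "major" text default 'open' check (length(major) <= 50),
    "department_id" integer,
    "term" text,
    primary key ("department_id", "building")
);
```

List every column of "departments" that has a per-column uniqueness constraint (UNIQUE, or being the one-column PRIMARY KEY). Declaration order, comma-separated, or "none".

none

- name: no UNIQUE or single-column PK constraint.
- building: part of a composite PRIMARY KEY — only the tuple is unique, not this column on its own.
- weight: no UNIQUE or single-column PK constraint.
- due_date: no UNIQUE or single-column PK constraint.
- major: no UNIQUE or single-column PK constraint.
- department_id: part of a composite PRIMARY KEY — only the tuple is unique, not this column on its own.
- term: no UNIQUE or single-column PK constraint.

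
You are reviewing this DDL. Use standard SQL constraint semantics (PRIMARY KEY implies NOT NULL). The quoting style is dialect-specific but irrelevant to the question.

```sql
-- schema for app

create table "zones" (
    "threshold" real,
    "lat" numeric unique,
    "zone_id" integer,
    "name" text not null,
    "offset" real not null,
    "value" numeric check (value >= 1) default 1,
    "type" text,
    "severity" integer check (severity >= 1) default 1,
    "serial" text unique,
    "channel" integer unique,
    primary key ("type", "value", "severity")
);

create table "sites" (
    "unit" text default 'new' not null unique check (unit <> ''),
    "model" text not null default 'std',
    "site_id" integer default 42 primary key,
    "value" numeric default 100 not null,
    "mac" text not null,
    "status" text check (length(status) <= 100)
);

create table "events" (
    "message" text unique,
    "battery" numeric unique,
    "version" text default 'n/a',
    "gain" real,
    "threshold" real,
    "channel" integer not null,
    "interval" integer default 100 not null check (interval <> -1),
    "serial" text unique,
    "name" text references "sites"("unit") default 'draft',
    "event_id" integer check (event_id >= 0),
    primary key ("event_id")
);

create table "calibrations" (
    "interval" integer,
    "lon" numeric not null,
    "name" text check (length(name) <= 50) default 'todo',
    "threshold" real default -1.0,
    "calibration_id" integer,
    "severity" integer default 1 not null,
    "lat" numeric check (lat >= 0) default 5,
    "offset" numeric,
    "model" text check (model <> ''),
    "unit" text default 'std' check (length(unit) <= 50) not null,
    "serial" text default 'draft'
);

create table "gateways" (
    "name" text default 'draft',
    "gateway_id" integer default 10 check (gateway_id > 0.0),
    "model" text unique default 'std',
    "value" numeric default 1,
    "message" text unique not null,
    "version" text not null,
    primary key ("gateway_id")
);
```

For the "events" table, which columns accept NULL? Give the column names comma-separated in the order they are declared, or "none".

- message: UNIQUE does not imply NOT NULL → nullable.
- battery: UNIQUE does not imply NOT NULL → nullable.
- version: DEFAULT only fills an omitted column; an explicit NULL is still allowed → nullable.
- gain: no NOT NULL constraint applies → nullable.
- threshold: no NOT NULL constraint applies → nullable.
- channel: declared NOT NULL → not nullable.
- interval: declared NOT NULL → not nullable.
- serial: UNIQUE does not imply NOT NULL → nullable.
- name: a foreign key column may be NULL unless separately constrained → nullable.
- event_id: part of the PRIMARY KEY, which implies NOT NULL → not nullable.

message, battery, version, gain, threshold, serial, name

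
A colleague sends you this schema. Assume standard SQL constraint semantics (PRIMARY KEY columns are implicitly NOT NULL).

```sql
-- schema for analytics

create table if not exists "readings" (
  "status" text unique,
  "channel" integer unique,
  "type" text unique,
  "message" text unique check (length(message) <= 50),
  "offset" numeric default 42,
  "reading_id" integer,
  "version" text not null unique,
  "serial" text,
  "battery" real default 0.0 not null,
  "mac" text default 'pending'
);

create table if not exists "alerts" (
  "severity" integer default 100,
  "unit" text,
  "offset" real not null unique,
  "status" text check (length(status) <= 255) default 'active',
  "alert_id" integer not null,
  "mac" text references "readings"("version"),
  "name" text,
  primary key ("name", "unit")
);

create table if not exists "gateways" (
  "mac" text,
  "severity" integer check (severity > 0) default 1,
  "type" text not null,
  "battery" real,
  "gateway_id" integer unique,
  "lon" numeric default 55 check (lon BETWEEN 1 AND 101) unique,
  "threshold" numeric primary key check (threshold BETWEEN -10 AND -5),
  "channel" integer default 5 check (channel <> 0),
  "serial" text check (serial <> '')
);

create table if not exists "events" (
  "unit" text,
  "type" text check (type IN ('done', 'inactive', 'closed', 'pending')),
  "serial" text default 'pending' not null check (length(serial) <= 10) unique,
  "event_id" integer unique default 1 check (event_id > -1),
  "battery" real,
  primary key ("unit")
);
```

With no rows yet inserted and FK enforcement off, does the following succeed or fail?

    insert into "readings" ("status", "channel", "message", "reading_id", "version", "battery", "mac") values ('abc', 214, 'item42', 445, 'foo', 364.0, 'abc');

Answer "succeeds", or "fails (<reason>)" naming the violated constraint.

succeeds

NOT NULL columns: battery is supplied; version is supplied.
CHECK constraints: 'item42' satisfies (length(message) <= 50).
No constraint is violated.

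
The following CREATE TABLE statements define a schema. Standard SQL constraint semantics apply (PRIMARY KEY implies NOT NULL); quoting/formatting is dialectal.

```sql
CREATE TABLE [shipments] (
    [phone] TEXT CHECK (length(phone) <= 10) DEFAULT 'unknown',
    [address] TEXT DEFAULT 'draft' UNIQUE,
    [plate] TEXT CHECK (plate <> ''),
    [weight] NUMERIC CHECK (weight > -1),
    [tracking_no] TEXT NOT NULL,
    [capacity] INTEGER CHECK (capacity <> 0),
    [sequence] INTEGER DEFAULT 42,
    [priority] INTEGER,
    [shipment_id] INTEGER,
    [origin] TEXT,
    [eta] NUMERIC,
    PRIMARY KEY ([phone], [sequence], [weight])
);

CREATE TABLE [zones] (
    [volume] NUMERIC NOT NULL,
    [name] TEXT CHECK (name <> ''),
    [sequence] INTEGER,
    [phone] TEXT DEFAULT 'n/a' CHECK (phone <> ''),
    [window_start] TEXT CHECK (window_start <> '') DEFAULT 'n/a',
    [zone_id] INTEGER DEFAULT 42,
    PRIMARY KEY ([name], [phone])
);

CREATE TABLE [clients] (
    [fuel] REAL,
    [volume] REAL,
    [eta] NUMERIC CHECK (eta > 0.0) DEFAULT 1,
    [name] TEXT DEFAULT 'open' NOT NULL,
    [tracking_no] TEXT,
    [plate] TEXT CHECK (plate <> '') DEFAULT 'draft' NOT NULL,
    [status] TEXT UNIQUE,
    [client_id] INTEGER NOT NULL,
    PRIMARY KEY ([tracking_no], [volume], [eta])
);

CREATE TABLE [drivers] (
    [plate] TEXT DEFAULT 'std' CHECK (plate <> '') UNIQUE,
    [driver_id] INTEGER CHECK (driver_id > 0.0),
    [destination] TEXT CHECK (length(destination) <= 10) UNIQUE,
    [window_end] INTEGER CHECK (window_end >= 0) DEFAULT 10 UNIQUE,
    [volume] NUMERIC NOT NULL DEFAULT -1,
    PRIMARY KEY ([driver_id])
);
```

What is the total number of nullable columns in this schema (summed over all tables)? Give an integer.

15

shipments: 7 nullable (address, plate, capacity, priority, shipment_id, origin, eta — PK (phone, sequence, weight) and explicit NOT NULL columns excluded).
zones: 3 nullable (sequence, window_start, zone_id — PK (name, phone) and explicit NOT NULL columns excluded).
clients: 2 nullable (fuel, status — PK (tracking_no, volume, eta) and explicit NOT NULL columns excluded).
drivers: 3 nullable (plate, destination, window_end — PK (driver_id) and explicit NOT NULL columns excluded).
Total: 7 + 3 + 2 + 3 = 15.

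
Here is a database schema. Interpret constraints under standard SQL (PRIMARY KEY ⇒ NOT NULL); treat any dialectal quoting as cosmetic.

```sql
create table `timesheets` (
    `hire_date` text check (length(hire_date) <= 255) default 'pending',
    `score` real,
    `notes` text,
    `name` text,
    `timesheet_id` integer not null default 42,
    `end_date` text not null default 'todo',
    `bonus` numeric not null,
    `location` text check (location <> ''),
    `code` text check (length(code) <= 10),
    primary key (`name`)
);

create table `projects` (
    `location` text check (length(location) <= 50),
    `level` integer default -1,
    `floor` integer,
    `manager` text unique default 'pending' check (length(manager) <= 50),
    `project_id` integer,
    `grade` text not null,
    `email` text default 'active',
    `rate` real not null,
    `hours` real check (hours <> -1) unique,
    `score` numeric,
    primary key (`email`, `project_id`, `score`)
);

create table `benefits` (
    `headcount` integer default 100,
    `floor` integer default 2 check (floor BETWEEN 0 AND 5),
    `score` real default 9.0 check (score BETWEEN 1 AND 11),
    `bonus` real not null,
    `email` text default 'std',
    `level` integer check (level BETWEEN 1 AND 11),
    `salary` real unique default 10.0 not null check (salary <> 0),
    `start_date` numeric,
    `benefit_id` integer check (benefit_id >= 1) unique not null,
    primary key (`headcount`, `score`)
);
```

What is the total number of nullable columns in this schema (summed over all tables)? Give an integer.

14

timesheets: 5 nullable (hire_date, score, notes, location, code — PK (name) and explicit NOT NULL columns excluded).
projects: 5 nullable (location, level, floor, manager, hours — PK (email, project_id, score) and explicit NOT NULL columns excluded).
benefits: 4 nullable (floor, email, level, start_date — PK (headcount, score) and explicit NOT NULL columns excluded).
Total: 5 + 5 + 4 = 14.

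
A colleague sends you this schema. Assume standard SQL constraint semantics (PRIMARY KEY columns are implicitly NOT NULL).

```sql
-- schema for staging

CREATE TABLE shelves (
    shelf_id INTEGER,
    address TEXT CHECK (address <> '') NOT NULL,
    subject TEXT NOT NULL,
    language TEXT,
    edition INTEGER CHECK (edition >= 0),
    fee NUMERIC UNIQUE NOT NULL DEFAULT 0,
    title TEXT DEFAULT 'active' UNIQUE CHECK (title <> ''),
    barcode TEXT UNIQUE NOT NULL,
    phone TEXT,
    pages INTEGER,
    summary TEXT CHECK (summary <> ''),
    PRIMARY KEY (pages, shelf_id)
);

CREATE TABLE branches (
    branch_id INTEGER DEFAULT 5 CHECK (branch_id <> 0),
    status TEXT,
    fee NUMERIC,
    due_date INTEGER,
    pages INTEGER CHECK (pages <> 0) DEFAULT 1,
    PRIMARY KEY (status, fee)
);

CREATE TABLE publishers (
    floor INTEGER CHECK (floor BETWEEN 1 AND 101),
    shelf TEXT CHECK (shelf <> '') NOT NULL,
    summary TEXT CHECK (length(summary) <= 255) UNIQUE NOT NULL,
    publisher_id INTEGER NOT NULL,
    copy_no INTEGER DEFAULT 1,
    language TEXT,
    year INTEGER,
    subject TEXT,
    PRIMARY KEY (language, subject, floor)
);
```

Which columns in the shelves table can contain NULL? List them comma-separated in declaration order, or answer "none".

- shelf_id: part of the PRIMARY KEY, which implies NOT NULL → not nullable.
- address: declared NOT NULL → not nullable.
- subject: declared NOT NULL → not nullable.
- language: no NOT NULL constraint applies → nullable.
- edition: CHECK does not forbid NULL (a CHECK constraint passes when its expression is NULL) → nullable.
- fee: declared NOT NULL → not nullable.
- title: CHECK does not forbid NULL (a CHECK constraint passes when its expression is NULL) → nullable.
- barcode: declared NOT NULL → not nullable.
- phone: no NOT NULL constraint applies → nullable.
- pages: part of the PRIMARY KEY, which implies NOT NULL → not nullable.
- summary: CHECK does not forbid NULL (a CHECK constraint passes when its expression is NULL) → nullable.

language, edition, title, phone, summary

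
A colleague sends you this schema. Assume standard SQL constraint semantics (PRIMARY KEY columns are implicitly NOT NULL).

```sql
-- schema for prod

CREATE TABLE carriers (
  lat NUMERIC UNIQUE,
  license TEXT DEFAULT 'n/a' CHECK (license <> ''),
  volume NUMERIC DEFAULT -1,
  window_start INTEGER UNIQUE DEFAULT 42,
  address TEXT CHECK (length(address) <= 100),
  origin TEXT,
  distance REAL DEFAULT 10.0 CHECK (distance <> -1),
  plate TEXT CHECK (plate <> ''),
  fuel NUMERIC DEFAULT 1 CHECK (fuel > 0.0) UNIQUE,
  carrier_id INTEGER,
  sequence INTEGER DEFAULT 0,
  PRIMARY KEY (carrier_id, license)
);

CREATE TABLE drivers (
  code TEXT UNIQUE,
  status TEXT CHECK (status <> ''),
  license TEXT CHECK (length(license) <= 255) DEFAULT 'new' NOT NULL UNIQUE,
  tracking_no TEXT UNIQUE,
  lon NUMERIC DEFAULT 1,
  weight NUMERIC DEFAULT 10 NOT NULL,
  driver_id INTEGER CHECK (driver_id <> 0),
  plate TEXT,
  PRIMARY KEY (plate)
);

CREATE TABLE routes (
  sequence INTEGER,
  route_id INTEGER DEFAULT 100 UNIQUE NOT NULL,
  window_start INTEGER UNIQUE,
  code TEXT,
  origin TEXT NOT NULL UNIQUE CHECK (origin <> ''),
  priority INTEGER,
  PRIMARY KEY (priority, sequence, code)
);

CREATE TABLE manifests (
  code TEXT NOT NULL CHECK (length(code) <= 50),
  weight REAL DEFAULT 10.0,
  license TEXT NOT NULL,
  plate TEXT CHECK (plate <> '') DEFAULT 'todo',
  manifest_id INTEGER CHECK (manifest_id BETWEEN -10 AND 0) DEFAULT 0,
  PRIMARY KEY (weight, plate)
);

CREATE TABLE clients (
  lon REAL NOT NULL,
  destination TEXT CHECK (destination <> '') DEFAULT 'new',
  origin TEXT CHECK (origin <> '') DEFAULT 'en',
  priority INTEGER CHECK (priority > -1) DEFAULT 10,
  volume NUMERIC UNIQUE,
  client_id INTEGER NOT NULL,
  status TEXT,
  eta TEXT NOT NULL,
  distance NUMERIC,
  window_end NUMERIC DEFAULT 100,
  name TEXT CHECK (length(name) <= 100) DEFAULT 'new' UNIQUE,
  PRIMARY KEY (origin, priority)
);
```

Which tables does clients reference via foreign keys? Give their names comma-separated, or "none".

none

No column in clients has a REFERENCES clause.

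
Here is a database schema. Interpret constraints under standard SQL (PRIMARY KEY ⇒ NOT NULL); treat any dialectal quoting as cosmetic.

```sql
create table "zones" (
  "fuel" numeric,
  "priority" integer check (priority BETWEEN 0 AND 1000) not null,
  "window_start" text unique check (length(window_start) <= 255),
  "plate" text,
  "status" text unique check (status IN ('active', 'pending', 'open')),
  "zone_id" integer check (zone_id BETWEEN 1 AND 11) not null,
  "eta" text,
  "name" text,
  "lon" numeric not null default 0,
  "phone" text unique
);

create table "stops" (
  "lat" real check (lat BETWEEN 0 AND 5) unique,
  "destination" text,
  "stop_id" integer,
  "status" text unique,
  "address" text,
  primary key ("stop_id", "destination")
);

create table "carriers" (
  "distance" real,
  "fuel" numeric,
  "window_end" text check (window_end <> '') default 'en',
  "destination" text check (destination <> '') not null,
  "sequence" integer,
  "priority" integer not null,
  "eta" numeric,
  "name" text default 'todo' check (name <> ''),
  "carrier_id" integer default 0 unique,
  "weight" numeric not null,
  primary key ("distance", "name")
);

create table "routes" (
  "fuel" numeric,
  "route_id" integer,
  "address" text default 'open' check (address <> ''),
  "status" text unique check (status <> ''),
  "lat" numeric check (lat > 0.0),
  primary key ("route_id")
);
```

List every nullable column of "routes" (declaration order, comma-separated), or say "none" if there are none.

fuel, address, status, lat

- fuel: no NOT NULL constraint applies → nullable.
- route_id: part of the PRIMARY KEY, which implies NOT NULL → not nullable.
- address: CHECK does not forbid NULL (a CHECK constraint passes when its expression is NULL) → nullable.
- status: CHECK does not forbid NULL (a CHECK constraint passes when its expression is NULL) → nullable.
- lat: CHECK does not forbid NULL (a CHECK constraint passes when its expression is NULL) → nullable.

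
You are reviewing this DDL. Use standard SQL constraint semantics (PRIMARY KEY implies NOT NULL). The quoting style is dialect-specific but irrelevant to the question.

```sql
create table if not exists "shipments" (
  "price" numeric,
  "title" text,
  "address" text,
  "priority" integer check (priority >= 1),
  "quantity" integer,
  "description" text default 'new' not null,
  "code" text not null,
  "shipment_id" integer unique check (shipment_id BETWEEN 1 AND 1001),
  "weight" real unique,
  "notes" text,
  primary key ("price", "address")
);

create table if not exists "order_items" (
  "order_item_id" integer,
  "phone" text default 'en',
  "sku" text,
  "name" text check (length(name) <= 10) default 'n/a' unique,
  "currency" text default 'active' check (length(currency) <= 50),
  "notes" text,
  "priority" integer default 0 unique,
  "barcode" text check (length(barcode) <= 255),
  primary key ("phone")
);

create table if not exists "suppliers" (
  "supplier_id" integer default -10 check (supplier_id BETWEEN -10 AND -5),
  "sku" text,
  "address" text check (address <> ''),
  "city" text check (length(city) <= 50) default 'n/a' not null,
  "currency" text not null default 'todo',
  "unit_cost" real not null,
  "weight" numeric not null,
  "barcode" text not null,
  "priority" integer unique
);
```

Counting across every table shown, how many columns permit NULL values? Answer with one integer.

17

shipments: 6 nullable (title, priority, quantity, shipment_id, weight, notes — PK (price, address) and explicit NOT NULL columns excluded).
order_items: 7 nullable (order_item_id, sku, name, currency, notes, priority, barcode — PK (phone) and explicit NOT NULL columns excluded).
suppliers: 4 nullable (supplier_id, sku, address, priority — PK none and explicit NOT NULL columns excluded).
Total: 6 + 7 + 4 = 17.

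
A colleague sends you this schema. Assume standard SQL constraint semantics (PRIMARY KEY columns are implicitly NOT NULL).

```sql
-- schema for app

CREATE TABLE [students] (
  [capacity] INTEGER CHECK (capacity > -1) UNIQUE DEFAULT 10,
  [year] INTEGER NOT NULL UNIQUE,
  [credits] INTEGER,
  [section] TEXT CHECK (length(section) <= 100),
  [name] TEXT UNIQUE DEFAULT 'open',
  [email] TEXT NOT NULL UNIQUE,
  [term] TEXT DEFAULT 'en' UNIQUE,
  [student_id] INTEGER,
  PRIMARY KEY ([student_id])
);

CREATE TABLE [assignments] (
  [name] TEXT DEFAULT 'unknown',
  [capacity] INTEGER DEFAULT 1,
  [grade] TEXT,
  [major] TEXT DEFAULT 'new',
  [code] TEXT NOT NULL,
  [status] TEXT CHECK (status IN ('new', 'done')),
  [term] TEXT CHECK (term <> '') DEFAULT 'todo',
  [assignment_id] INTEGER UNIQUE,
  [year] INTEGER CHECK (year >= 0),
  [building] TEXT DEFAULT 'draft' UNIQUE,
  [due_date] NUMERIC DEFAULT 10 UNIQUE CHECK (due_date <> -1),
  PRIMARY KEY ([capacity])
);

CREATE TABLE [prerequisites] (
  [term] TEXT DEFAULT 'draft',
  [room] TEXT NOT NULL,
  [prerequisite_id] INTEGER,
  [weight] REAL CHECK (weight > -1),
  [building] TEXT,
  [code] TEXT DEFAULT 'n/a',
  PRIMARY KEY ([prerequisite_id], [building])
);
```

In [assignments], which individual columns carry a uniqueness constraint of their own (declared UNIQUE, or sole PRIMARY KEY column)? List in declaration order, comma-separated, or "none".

capacity, assignment_id, building, due_date

- name: no UNIQUE or single-column PK constraint.
- capacity: single-column PRIMARY KEY → unique.
- grade: no UNIQUE or single-column PK constraint.
- major: no UNIQUE or single-column PK constraint.
- code: no UNIQUE or single-column PK constraint.
- status: no UNIQUE or single-column PK constraint.
- term: no UNIQUE or single-column PK constraint.
- assignment_id: declared UNIQUE → unique.
- year: no UNIQUE or single-column PK constraint.
- building: declared UNIQUE → unique.
- due_date: declared UNIQUE → unique.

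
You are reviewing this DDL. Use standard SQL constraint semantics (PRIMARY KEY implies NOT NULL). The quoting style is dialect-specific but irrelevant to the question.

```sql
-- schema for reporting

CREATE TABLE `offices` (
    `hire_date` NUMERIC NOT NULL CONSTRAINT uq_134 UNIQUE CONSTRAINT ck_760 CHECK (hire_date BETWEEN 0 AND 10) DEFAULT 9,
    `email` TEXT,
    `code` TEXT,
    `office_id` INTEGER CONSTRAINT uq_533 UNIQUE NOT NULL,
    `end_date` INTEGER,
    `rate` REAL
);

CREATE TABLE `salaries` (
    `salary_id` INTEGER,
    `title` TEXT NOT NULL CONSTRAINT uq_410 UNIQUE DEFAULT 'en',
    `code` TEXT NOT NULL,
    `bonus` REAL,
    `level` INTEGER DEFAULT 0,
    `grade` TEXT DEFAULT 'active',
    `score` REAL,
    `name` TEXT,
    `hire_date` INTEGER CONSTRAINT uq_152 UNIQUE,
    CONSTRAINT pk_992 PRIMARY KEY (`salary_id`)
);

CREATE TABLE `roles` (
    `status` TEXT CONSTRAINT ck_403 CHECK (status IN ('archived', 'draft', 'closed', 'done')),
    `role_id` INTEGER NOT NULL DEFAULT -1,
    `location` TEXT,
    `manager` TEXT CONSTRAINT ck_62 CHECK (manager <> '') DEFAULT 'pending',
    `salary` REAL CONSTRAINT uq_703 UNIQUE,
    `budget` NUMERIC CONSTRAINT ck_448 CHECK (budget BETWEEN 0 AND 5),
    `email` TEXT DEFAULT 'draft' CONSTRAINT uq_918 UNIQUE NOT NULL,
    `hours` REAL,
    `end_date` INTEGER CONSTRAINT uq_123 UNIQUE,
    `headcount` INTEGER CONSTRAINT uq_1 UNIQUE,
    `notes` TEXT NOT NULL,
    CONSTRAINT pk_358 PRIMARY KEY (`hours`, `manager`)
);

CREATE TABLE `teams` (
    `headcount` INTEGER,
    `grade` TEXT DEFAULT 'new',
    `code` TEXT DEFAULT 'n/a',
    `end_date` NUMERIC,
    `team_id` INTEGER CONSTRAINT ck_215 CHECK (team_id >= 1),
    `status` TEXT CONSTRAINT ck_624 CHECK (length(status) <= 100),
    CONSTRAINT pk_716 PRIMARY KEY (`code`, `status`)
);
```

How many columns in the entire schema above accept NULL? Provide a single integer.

20

offices: 4 nullable (email, code, end_date, rate — PK none and explicit NOT NULL columns excluded).
salaries: 6 nullable (bonus, level, grade, score, name, hire_date — PK (salary_id) and explicit NOT NULL columns excluded).
roles: 6 nullable (status, location, salary, budget, end_date, headcount — PK (hours, manager) and explicit NOT NULL columns excluded).
teams: 4 nullable (headcount, grade, end_date, team_id — PK (code, status) and explicit NOT NULL columns excluded).
Total: 4 + 6 + 6 + 4 = 20.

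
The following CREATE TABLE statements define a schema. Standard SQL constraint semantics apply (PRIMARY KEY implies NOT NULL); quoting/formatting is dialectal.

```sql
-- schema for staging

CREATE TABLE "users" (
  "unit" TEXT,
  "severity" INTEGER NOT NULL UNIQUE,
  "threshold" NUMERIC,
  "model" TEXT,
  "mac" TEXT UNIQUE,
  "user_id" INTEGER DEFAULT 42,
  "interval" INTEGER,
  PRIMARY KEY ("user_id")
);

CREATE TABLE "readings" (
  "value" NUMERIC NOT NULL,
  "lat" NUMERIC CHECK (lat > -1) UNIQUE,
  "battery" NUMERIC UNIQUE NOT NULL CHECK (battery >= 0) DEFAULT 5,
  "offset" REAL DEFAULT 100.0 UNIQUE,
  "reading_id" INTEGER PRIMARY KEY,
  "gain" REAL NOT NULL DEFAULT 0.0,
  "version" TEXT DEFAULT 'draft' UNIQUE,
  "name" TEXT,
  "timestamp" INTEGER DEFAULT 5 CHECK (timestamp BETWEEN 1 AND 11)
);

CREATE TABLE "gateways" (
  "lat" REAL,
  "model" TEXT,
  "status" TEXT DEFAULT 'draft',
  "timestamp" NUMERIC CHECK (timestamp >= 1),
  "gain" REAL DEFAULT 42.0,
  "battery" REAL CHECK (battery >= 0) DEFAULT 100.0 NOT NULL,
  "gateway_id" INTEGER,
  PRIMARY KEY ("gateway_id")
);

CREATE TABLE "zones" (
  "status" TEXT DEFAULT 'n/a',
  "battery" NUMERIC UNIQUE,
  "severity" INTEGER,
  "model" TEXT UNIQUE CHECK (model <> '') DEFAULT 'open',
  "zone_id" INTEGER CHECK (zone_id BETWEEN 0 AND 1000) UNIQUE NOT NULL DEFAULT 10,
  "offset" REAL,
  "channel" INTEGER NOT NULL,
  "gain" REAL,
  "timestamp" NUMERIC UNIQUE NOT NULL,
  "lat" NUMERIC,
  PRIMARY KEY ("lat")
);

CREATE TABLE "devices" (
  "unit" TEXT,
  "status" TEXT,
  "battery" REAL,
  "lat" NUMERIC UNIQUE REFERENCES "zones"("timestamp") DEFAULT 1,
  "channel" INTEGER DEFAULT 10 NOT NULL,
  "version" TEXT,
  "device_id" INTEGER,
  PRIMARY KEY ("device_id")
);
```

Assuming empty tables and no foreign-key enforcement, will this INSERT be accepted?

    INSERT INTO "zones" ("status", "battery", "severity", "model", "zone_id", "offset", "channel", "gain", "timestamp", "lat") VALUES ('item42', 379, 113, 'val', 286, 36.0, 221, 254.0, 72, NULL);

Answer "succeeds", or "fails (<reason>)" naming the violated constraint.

fails (NOT NULL on lat)

lat is explicitly set to NULL, but lat is part of the PRIMARY KEY (implied NOT NULL).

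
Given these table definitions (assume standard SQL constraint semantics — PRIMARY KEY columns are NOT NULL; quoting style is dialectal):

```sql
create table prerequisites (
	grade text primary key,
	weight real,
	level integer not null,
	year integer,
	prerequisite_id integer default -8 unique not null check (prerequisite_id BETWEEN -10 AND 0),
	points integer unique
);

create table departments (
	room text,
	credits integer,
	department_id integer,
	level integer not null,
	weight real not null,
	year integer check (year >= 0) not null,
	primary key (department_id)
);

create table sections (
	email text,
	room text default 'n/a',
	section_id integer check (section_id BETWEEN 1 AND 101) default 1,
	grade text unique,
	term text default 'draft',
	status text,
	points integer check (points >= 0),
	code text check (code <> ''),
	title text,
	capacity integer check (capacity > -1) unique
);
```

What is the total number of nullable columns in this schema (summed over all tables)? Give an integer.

15

prerequisites: 3 nullable (weight, year, points — PK (grade) and explicit NOT NULL columns excluded).
departments: 2 nullable (room, credits — PK (department_id) and explicit NOT NULL columns excluded).
sections: 10 nullable (email, room, section_id, grade, term, status, points, code, title, capacity — PK none and explicit NOT NULL columns excluded).
Total: 3 + 2 + 10 = 15.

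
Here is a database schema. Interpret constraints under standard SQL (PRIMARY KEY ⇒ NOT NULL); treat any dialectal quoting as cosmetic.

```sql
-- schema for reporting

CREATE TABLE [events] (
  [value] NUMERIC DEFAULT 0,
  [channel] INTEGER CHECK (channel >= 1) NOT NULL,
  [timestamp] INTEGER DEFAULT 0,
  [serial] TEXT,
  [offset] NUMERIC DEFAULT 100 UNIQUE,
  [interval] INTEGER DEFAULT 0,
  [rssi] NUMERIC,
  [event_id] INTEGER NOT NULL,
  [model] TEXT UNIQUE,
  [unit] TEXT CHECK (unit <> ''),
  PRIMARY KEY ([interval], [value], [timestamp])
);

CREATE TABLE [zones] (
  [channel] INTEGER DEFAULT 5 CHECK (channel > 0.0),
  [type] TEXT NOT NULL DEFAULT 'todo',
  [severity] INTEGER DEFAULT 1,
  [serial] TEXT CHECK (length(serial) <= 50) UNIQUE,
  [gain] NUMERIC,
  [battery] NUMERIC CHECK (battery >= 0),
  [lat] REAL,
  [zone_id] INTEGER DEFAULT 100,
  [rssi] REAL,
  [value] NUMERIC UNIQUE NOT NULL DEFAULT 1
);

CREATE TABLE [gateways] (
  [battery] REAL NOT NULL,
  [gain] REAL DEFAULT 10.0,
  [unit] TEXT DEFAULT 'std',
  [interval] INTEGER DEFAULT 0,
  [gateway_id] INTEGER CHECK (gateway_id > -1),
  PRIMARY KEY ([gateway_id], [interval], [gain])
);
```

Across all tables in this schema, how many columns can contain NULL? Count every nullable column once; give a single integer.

events: 5 nullable (serial, offset, rssi, model, unit — PK (interval, value, timestamp) and explicit NOT NULL columns excluded).
zones: 8 nullable (channel, severity, serial, gain, battery, lat, zone_id, rssi — PK none and explicit NOT NULL columns excluded).
gateways: 1 nullable (unit — PK (gateway_id, interval, gain) and explicit NOT NULL columns excluded).
Total: 5 + 8 + 1 = 14.

14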